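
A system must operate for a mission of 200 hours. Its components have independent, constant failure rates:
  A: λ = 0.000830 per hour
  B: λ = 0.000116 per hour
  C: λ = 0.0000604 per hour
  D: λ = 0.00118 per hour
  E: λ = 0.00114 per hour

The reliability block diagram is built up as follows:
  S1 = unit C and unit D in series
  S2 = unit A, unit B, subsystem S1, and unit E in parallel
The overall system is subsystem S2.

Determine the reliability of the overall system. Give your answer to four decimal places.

R(A) = exp(−0.000830 × 200) = 0.847046
R(B) = exp(−0.000116 × 200) = 0.977067
R(C) = exp(−0.0000604 × 200) = 0.987993
R(D) = exp(−0.00118 × 200) = 0.789781
R(E) = exp(−0.00114 × 200) = 0.796124
Series (C and D): 0.987993 × 0.789781 = 0.780298
Parallel (A, B, [0.780298], and E): 1 − (1 − 0.847046)(1 − 0.977067)(1 − 0.780298)(1 − 0.796124) = 0.9998

0.9998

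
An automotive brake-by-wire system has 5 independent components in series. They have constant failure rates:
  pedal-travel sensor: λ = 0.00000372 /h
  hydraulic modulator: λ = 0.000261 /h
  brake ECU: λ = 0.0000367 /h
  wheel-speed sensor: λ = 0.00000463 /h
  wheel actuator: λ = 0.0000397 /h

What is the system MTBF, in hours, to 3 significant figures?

Series of exponential components: λ_sys = Σ λ_i
λ_sys = 0.00000372 + 0.000261 + 0.0000367 + 0.00000463 + 0.0000397 = 3.4575e-04 /h
MTBF = 1 / λ_sys = 2890 h

2890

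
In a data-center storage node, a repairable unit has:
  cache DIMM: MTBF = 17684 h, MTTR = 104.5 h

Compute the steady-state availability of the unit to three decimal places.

A(cache DIMM) = MTBF/(MTBF+MTTR) = 17684/(17684+104.5) = 0.994

0.994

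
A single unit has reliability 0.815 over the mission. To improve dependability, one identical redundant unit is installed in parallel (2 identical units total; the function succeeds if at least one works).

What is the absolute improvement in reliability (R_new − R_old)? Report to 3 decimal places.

0.151

R_before = 0.815
R_after = 1 − (1 − 0.815)^2 = 0.966
ΔR = 0.966 − 0.815 = 0.151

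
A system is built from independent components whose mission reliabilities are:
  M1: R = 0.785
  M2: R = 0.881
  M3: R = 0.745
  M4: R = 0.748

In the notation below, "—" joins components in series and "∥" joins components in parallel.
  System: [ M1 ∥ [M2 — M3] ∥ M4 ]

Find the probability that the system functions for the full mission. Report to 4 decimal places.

Series (M2 and M3): 0.881000 × 0.745000 = 0.656345
Parallel (M1, [0.656345], and M4): 1 − (1 − 0.785000)(1 − 0.656345)(1 − 0.748000) = 0.9814

0.9814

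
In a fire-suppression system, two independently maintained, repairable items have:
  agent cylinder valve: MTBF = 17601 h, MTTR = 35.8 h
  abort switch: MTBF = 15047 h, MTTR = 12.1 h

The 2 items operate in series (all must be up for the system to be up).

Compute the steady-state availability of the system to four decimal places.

A(agent cylinder valve) = MTBF/(MTBF+MTTR) = 17601/(17601+35.8) = 0.997970
A(abort switch) = MTBF/(MTBF+MTTR) = 15047/(15047+12.1) = 0.999196
Series availability: 0.997970 × 0.999196 = 0.9972

0.9972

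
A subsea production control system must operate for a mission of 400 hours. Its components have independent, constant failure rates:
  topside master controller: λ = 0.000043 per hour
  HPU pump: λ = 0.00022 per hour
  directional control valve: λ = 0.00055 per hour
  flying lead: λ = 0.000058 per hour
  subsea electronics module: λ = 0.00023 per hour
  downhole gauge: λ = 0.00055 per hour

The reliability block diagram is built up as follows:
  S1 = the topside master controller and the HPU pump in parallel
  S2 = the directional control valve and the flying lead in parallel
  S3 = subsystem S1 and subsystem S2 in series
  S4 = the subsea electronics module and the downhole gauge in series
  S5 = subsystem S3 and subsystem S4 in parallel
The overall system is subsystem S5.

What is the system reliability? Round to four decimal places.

0.9984

R(topside master controller) = exp(−0.000043 × 400) = 0.982947
R(HPU pump) = exp(−0.00022 × 400) = 0.915761
R(directional control valve) = exp(−0.00055 × 400) = 0.802519
R(flying lead) = exp(−0.000058 × 400) = 0.977067
R(subsea electronics module) = exp(−0.00023 × 400) = 0.912105
R(downhole gauge) = exp(−0.00055 × 400) = 0.802519
Parallel (topside master controller and HPU pump): 1 − (1 − 0.982947)(1 − 0.915761) = 0.998563
Parallel (directional control valve and flying lead): 1 − (1 − 0.802519)(1 − 0.977067) = 0.995471
Series ([0.998563] and [0.995471]): 0.998563 × 0.995471 = 0.994041
Series (subsea electronics module and downhole gauge): 0.912105 × 0.802519 = 0.731982
Parallel ([0.994041] and [0.731982]): 1 − (1 − 0.994041)(1 − 0.731982) = 0.9984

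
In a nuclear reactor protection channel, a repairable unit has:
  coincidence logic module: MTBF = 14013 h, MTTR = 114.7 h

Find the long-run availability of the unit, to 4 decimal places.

A(coincidence logic module) = MTBF/(MTBF+MTTR) = 14013/(14013+114.7) = 0.9919

0.9919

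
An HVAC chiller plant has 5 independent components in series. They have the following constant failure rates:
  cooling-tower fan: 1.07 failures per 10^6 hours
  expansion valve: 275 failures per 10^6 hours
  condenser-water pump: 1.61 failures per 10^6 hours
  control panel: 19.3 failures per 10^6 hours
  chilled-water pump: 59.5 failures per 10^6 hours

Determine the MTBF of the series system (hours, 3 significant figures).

2810

Series of exponential components: λ_sys = Σ λ_i
λ_sys = 0.00000107 + 0.000275 + 0.00000161 + 0.0000193 + 0.0000595 = 3.5648e-04 /h
MTBF = 1 / λ_sys = 2810 h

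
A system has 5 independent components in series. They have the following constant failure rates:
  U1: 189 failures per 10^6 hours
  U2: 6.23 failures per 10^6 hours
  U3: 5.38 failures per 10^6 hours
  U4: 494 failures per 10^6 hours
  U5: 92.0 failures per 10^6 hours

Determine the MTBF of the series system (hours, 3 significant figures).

1270

Series of exponential components: λ_sys = Σ λ_i
λ_sys = 0.000189 + 0.00000623 + 0.00000538 + 0.000494 + 0.0000920 = 7.8661e-04 /h
MTBF = 1 / λ_sys = 1270 h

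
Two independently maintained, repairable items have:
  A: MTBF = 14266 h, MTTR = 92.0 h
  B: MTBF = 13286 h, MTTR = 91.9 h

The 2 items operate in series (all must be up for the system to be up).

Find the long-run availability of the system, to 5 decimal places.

0.98677

A(A) = MTBF/(MTBF+MTTR) = 14266/(14266+92.0) = 0.993592
A(B) = MTBF/(MTBF+MTTR) = 13286/(13286+91.9) = 0.993130
Series availability: 0.993592 × 0.993130 = 0.98677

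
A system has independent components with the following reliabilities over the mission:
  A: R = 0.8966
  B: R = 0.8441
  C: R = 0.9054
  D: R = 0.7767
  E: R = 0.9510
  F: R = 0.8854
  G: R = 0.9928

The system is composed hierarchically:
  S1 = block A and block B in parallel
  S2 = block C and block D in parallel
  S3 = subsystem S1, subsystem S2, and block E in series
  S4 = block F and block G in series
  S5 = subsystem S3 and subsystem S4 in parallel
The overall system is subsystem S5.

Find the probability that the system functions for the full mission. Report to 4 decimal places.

0.9898

Parallel (A and B): 1 − (1 − 0.896600)(1 − 0.844100) = 0.983880
Parallel (C and D): 1 − (1 − 0.905400)(1 − 0.776700) = 0.978876
Series ([0.983880], [0.978876], and E): 0.983880 × 0.978876 × 0.951000 = 0.915905
Series (F and G): 0.885400 × 0.992800 = 0.879025
Parallel ([0.915905] and [0.879025]): 1 − (1 − 0.915905)(1 − 0.879025) = 0.9898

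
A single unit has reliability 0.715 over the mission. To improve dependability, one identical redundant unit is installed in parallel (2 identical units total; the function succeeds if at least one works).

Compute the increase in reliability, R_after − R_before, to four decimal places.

0.2038

R_before = 0.715
R_after = 1 − (1 − 0.715)^2 = 0.9188
ΔR = 0.9188 − 0.715 = 0.2038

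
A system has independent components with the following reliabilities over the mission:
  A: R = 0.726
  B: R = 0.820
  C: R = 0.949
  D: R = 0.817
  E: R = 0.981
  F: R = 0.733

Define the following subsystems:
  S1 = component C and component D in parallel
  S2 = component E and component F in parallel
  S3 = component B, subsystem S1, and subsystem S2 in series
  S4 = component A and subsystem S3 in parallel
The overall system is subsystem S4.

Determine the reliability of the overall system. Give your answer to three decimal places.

Parallel (C and D): 1 − (1 − 0.94900)(1 − 0.81700) = 0.99067
Parallel (E and F): 1 − (1 − 0.98100)(1 − 0.73300) = 0.99493
Series (B, [0.99067], and [0.99493]): 0.82000 × 0.99067 × 0.99493 = 0.80823
Parallel (A and [0.80823]): 1 − (1 − 0.72600)(1 − 0.80823) = 0.947

0.947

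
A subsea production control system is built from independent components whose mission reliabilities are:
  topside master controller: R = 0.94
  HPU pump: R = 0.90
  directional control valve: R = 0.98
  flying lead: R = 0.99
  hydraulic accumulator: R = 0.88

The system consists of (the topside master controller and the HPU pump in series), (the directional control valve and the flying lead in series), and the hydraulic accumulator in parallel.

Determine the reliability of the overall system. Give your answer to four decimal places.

Series (topside master controller and HPU pump): 0.940000 × 0.900000 = 0.846000
Series (directional control valve and flying lead): 0.980000 × 0.990000 = 0.970200
Parallel ([0.846000], [0.970200], and hydraulic accumulator): 1 − (1 − 0.846000)(1 − 0.970200)(1 − 0.880000) = 0.9994

0.9994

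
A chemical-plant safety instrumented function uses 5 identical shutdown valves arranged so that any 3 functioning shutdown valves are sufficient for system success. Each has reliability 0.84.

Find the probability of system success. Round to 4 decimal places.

R = Σ_{i=3}^{5} C(5,i) p^i (1−p)^{5−i} with p = 0.84
C(5,3)·0.84^3·0.16^2 = 0.151732
C(5,4)·0.84^4·0.16^1 = 0.398297
C(5,5)·0.84^5·0.16^0 = 0.418212
Sum = 0.9682

0.9682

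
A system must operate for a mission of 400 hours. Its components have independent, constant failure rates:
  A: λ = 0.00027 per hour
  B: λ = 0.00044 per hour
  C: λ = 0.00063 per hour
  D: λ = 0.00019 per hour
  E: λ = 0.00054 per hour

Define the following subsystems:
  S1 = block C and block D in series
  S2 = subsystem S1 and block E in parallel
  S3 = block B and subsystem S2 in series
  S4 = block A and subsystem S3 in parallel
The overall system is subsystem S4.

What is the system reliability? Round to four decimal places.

0.9788

R(A) = exp(−0.00027 × 400) = 0.897628
R(B) = exp(−0.00044 × 400) = 0.838618
R(C) = exp(−0.00063 × 400) = 0.777245
R(D) = exp(−0.00019 × 400) = 0.926816
R(E) = exp(−0.00054 × 400) = 0.805735
Series (C and D): 0.777245 × 0.926816 = 0.720363
Parallel ([0.720363] and E): 1 − (1 − 0.720363)(1 − 0.805735) = 0.945676
Series (B and [0.945676]): 0.838618 × 0.945676 = 0.793061
Parallel (A and [0.793061]): 1 − (1 − 0.897628)(1 − 0.793061) = 0.9788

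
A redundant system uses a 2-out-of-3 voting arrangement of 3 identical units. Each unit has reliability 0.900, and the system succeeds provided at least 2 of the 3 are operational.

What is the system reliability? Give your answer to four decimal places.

R = Σ_{i=2}^{3} C(3,i) p^i (1−p)^{3−i} with p = 0.900
C(3,2)·0.900^2·0.100^1 = 0.243000
C(3,3)·0.900^3·0.100^0 = 0.729000
Sum = 0.9720

0.9720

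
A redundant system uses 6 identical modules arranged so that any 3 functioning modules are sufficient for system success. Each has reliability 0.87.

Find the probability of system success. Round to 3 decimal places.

0.997

R = Σ_{i=3}^{6} C(6,i) p^i (1−p)^{6−i} with p = 0.87
C(6,3)·0.87^3·0.13^3 = 0.02893
C(6,4)·0.87^4·0.13^2 = 0.14523
C(6,5)·0.87^5·0.13^1 = 0.38877
C(6,6)·0.87^6·0.13^0 = 0.43363
Sum = 0.997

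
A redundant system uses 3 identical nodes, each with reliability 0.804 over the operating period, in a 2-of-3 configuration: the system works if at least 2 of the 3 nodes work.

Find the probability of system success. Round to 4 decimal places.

R = Σ_{i=2}^{3} C(3,i) p^i (1−p)^{3−i} with p = 0.804
C(3,2)·0.804^2·0.196^1 = 0.380093
C(3,3)·0.804^3·0.196^0 = 0.519718
Sum = 0.8998

0.8998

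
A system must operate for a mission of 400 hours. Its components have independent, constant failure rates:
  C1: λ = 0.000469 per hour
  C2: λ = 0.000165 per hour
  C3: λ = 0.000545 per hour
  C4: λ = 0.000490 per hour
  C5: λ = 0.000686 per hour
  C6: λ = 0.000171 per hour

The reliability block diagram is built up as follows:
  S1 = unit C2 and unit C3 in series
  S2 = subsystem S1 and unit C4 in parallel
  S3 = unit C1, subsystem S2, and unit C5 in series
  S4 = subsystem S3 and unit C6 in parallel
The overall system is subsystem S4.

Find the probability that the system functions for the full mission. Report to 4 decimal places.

R(C1) = exp(−0.000469 × 400) = 0.828946
R(C2) = exp(−0.000165 × 400) = 0.936131
R(C3) = exp(−0.000545 × 400) = 0.804125
R(C4) = exp(−0.000490 × 400) = 0.822012
R(C5) = exp(−0.000686 × 400) = 0.760028
R(C6) = exp(−0.000171 × 400) = 0.933887
Series (C2 and C3): 0.936131 × 0.804125 = 0.752766
Parallel ([0.752766] and C4): 1 − (1 − 0.752766)(1 − 0.822012) = 0.955995
Series (C1, [0.955995], and C5): 0.828946 × 0.955995 × 0.760028 = 0.602298
Parallel ([0.602298] and C6): 1 − (1 − 0.602298)(1 − 0.933887) = 0.9737

0.9737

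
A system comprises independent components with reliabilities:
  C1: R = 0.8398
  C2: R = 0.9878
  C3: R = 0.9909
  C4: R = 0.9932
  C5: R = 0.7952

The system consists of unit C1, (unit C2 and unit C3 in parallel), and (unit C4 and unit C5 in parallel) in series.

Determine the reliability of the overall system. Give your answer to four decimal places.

Parallel (C2 and C3): 1 − (1 − 0.987800)(1 − 0.990900) = 0.999889
Parallel (C4 and C5): 1 − (1 − 0.993200)(1 − 0.795200) = 0.998607
Series (C1, [0.999889], and [0.998607]): 0.839800 × 0.999889 × 0.998607 = 0.8385

0.8385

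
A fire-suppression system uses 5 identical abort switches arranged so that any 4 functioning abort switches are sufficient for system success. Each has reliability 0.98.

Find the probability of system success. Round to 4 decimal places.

R = Σ_{i=4}^{5} C(5,i) p^i (1−p)^{5−i} with p = 0.98
C(5,4)·0.98^4·0.02^1 = 0.092237
C(5,5)·0.98^5·0.02^0 = 0.903921
Sum = 0.9962

0.9962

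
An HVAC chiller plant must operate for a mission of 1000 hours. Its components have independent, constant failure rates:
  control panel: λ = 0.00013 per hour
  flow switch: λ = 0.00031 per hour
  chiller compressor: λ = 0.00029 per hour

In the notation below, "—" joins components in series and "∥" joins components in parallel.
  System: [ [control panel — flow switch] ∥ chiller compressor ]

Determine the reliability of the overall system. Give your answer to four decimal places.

0.9104

R(control panel) = exp(−0.00013 × 1000) = 0.878095
R(flow switch) = exp(−0.00031 × 1000) = 0.733447
R(chiller compressor) = exp(−0.00029 × 1000) = 0.748264
Series (control panel and flow switch): 0.878095 × 0.733447 = 0.644036
Parallel ([0.644036] and chiller compressor): 1 − (1 − 0.644036)(1 − 0.748264) = 0.9104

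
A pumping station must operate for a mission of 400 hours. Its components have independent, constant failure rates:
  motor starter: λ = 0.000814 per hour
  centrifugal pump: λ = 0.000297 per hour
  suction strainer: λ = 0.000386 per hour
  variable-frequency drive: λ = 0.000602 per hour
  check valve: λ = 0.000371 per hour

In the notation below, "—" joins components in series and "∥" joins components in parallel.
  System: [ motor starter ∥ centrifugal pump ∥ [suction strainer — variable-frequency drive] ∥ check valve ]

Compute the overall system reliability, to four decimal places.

R(motor starter) = exp(−0.000814 × 400) = 0.722094
R(centrifugal pump) = exp(−0.000297 × 400) = 0.887985
R(suction strainer) = exp(−0.000386 × 400) = 0.856929
R(variable-frequency drive) = exp(−0.000602 × 400) = 0.785999
R(check valve) = exp(−0.000371 × 400) = 0.862086
Series (suction strainer and variable-frequency drive): 0.856929 × 0.785999 = 0.673545
Parallel (motor starter, centrifugal pump, [0.673545], and check valve): 1 − (1 − 0.722094)(1 − 0.887985)(1 − 0.673545)(1 − 0.862086) = 0.9986

0.9986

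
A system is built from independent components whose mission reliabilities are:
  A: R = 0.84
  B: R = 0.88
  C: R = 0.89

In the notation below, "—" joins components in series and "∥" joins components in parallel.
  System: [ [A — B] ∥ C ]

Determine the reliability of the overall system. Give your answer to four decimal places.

0.9713

Series (A and B): 0.840000 × 0.880000 = 0.739200
Parallel ([0.739200] and C): 1 − (1 − 0.739200)(1 − 0.890000) = 0.9713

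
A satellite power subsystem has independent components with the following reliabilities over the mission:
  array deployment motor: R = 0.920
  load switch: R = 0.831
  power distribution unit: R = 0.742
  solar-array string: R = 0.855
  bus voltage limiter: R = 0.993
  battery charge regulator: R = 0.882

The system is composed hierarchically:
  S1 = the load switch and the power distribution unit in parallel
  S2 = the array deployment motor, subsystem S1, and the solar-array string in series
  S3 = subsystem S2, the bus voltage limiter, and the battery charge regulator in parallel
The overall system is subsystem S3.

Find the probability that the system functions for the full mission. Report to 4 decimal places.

0.9998

Parallel (load switch and power distribution unit): 1 − (1 − 0.831000)(1 − 0.742000) = 0.956398
Series (array deployment motor, [0.956398], and solar-array string): 0.920000 × 0.956398 × 0.855000 = 0.752303
Parallel ([0.752303], bus voltage limiter, and battery charge regulator): 1 − (1 − 0.752303)(1 − 0.993000)(1 − 0.882000) = 0.9998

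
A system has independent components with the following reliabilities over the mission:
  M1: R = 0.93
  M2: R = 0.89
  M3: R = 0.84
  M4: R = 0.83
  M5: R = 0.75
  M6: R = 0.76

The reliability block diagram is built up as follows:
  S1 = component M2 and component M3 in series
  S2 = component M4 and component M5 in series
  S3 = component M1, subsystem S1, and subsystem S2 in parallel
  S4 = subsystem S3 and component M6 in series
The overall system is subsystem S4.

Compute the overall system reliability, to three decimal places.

Series (M2 and M3): 0.89000 × 0.84000 = 0.74760
Series (M4 and M5): 0.83000 × 0.75000 = 0.62250
Parallel (M1, [0.74760], and [0.62250]): 1 − (1 − 0.93000)(1 − 0.74760)(1 − 0.62250) = 0.99333
Series ([0.99333] and M6): 0.99333 × 0.76000 = 0.755

0.755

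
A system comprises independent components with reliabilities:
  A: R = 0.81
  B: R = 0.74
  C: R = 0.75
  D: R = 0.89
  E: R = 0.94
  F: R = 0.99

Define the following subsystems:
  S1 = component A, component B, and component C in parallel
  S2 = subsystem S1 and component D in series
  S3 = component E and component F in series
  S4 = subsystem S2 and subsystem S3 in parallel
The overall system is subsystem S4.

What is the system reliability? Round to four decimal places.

Parallel (A, B, and C): 1 − (1 − 0.810000)(1 − 0.740000)(1 − 0.750000) = 0.987650
Series ([0.987650] and D): 0.987650 × 0.890000 = 0.879009
Series (E and F): 0.940000 × 0.990000 = 0.930600
Parallel ([0.879009] and [0.930600]): 1 − (1 − 0.879009)(1 − 0.930600) = 0.9916

0.9916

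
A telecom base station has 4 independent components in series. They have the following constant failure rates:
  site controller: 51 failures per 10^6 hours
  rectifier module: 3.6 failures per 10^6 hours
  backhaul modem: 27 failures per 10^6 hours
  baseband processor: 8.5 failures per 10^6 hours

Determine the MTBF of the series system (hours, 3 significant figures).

Series of exponential components: λ_sys = Σ λ_i
λ_sys = 0.000051 + 0.0000036 + 0.000027 + 0.0000085 = 9.0100e-05 /h
MTBF = 1 / λ_sys = 11100 h

11100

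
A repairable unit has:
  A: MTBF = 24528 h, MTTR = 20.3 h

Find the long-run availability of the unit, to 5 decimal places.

0.99917

A(A) = MTBF/(MTBF+MTTR) = 24528/(24528+20.3) = 0.99917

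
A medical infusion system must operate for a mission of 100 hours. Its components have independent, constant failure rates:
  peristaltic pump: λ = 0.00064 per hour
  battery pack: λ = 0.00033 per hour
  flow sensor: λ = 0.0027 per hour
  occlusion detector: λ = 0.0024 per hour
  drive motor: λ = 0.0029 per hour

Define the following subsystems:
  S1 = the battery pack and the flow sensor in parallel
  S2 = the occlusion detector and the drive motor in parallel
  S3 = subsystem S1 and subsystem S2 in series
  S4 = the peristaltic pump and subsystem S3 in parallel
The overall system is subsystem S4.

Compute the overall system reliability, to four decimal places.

R(peristaltic pump) = exp(−0.00064 × 100) = 0.938005
R(battery pack) = exp(−0.00033 × 100) = 0.967539
R(flow sensor) = exp(−0.0027 × 100) = 0.763379
R(occlusion detector) = exp(−0.0024 × 100) = 0.786628
R(drive motor) = exp(−0.0029 × 100) = 0.748264
Parallel (battery pack and flow sensor): 1 − (1 − 0.967539)(1 − 0.763379) = 0.992319
Parallel (occlusion detector and drive motor): 1 − (1 − 0.786628)(1 − 0.748264) = 0.946287
Series ([0.992319] and [0.946287]): 0.992319 × 0.946287 = 0.939019
Parallel (peristaltic pump and [0.939019]): 1 − (1 − 0.938005)(1 − 0.939019) = 0.9962

0.9962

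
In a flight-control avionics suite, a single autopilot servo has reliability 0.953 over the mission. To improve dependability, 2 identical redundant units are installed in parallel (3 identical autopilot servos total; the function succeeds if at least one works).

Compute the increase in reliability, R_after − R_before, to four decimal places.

R_before = 0.953
R_after = 1 − (1 − 0.953)^3 = 0.9999
ΔR = 0.9999 − 0.953 = 0.0469

0.0469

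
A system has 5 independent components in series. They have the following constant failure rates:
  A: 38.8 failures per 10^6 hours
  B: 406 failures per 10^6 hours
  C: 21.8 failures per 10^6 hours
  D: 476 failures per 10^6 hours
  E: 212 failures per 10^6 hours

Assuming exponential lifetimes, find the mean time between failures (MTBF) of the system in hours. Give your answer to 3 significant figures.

866

Series of exponential components: λ_sys = Σ λ_i
λ_sys = 0.0000388 + 0.000406 + 0.0000218 + 0.000476 + 0.000212 = 1.1546e-03 /h
MTBF = 1 / λ_sys = 866 h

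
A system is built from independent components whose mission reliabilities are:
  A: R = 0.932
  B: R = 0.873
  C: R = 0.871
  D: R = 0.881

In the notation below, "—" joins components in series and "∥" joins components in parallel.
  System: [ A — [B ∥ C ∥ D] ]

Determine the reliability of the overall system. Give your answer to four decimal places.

Parallel (B, C, and D): 1 − (1 − 0.873000)(1 − 0.871000)(1 − 0.881000) = 0.998050
Series (A and [0.998050]): 0.932000 × 0.998050 = 0.9302

0.9302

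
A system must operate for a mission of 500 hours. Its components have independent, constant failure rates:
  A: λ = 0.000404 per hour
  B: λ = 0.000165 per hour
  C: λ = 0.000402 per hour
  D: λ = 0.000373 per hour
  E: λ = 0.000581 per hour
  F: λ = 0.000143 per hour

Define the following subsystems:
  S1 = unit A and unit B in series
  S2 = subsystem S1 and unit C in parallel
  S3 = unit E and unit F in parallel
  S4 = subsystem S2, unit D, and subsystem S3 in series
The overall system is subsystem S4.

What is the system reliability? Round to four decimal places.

0.7787

R(A) = exp(−0.000404 × 500) = 0.817095
R(B) = exp(−0.000165 × 500) = 0.920811
R(C) = exp(−0.000402 × 500) = 0.817912
R(D) = exp(−0.000373 × 500) = 0.829859
R(E) = exp(−0.000581 × 500) = 0.747890
R(F) = exp(−0.000143 × 500) = 0.930996
Series (A and B): 0.817095 × 0.920811 = 0.752390
Parallel ([0.752390] and C): 1 − (1 − 0.752390)(1 − 0.817912) = 0.954913
Parallel (E and F): 1 − (1 − 0.747890)(1 − 0.930996) = 0.982603
Series ([0.954913], D, and [0.982603]): 0.954913 × 0.829859 × 0.982603 = 0.7787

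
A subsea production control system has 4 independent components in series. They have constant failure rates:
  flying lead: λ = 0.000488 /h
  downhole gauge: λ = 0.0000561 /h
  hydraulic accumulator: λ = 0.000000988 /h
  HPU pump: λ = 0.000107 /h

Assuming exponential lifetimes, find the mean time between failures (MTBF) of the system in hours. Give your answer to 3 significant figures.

1530

Series of exponential components: λ_sys = Σ λ_i
λ_sys = 0.000488 + 0.0000561 + 0.000000988 + 0.000107 = 6.5209e-04 /h
MTBF = 1 / λ_sys = 1530 h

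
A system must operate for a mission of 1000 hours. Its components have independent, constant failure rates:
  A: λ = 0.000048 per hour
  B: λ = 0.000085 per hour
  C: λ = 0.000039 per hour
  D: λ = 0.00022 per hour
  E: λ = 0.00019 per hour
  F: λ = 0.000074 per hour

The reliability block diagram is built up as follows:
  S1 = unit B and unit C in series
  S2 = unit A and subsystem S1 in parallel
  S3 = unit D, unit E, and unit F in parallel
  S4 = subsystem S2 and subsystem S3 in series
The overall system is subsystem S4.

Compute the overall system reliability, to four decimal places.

R(A) = exp(−0.000048 × 1000) = 0.953134
R(B) = exp(−0.000085 × 1000) = 0.918512
R(C) = exp(−0.000039 × 1000) = 0.961751
R(D) = exp(−0.00022 × 1000) = 0.802519
R(E) = exp(−0.00019 × 1000) = 0.826959
R(F) = exp(−0.000074 × 1000) = 0.928672
Series (B and C): 0.918512 × 0.961751 = 0.883380
Parallel (A and [0.883380]): 1 − (1 − 0.953134)(1 − 0.883380) = 0.994534
Parallel (D, E, and F): 1 − (1 − 0.802519)(1 − 0.826959)(1 − 0.928672) = 0.997563
Series ([0.994534] and [0.997563]): 0.994534 × 0.997563 = 0.9921

0.9921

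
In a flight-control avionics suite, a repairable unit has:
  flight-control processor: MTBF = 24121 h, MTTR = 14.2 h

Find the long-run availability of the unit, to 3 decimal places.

0.999

A(flight-control processor) = MTBF/(MTBF+MTTR) = 24121/(24121+14.2) = 0.999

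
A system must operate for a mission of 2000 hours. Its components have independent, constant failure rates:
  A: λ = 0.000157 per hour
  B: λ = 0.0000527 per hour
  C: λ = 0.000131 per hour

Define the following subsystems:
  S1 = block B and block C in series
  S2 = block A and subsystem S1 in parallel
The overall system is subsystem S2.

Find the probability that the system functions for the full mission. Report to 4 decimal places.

0.9171

R(A) = exp(−0.000157 × 2000) = 0.730519
R(B) = exp(−0.0000527 × 2000) = 0.899964
R(C) = exp(−0.000131 × 2000) = 0.769511
Series (B and C): 0.899964 × 0.769511 = 0.692532
Parallel (A and [0.692532]): 1 − (1 − 0.730519)(1 − 0.692532) = 0.9171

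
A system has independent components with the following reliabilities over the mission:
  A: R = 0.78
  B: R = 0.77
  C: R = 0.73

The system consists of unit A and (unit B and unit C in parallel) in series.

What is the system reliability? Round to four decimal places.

0.7316

Parallel (B and C): 1 − (1 − 0.770000)(1 − 0.730000) = 0.937900
Series (A and [0.937900]): 0.780000 × 0.937900 = 0.7316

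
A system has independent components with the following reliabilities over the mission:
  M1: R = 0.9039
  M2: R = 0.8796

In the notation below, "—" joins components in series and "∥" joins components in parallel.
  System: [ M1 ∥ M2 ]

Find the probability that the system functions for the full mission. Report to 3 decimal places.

0.988

Parallel (M1 and M2): 1 − (1 − 0.90390)(1 − 0.87960) = 0.988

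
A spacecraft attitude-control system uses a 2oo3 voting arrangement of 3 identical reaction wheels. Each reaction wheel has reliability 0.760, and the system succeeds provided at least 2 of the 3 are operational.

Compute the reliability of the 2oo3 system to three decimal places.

R = Σ_{i=2}^{3} C(3,i) p^i (1−p)^{3−i} with p = 0.760
C(3,2)·0.760^2·0.240^1 = 0.41587
C(3,3)·0.760^3·0.240^0 = 0.43898
Sum = 0.855

0.855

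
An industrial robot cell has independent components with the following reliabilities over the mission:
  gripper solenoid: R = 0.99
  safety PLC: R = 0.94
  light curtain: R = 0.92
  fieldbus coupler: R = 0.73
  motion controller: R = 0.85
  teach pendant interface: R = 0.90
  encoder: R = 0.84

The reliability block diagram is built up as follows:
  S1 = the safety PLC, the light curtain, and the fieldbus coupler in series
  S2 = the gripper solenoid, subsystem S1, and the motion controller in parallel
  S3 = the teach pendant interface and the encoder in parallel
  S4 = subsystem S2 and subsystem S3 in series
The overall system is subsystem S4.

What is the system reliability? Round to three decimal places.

0.983

Series (safety PLC, light curtain, and fieldbus coupler): 0.94000 × 0.92000 × 0.73000 = 0.63130
Parallel (gripper solenoid, [0.63130], and motion controller): 1 − (1 − 0.99000)(1 − 0.63130)(1 − 0.85000) = 0.99945
Parallel (teach pendant interface and encoder): 1 − (1 − 0.90000)(1 − 0.84000) = 0.98400
Series ([0.99945] and [0.98400]): 0.99945 × 0.98400 = 0.983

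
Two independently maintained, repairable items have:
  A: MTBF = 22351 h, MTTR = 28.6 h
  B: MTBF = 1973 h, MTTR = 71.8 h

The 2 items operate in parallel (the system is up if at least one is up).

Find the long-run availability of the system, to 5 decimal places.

A(A) = MTBF/(MTBF+MTTR) = 22351/(22351+28.6) = 0.998722
A(B) = MTBF/(MTBF+MTTR) = 1973/(1973+71.8) = 0.964887
Parallel availability: 1 − (1 − 0.998722)(1 − 0.964887) = 0.99996

0.99996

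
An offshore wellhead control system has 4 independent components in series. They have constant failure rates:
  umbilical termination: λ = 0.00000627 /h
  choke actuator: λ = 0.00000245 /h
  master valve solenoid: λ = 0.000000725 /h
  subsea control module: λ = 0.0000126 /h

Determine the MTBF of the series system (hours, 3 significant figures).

Series of exponential components: λ_sys = Σ λ_i
λ_sys = 0.00000627 + 0.00000245 + 0.000000725 + 0.0000126 = 2.2045e-05 /h
MTBF = 1 / λ_sys = 45400 h

45400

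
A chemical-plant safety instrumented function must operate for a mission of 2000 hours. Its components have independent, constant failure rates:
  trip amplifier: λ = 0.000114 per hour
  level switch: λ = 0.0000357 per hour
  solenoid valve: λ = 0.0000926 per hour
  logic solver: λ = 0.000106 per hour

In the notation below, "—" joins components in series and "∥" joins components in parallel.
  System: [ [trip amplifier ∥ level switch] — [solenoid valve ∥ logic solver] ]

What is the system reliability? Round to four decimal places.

0.9541

R(trip amplifier) = exp(−0.000114 × 2000) = 0.796124
R(level switch) = exp(−0.0000357 × 2000) = 0.931089
R(solenoid valve) = exp(−0.0000926 × 2000) = 0.830938
R(logic solver) = exp(−0.000106 × 2000) = 0.808965
Parallel (trip amplifier and level switch): 1 − (1 − 0.796124)(1 − 0.931089) = 0.985951
Parallel (solenoid valve and logic solver): 1 − (1 − 0.830938)(1 − 0.808965) = 0.967703
Series ([0.985951] and [0.967703]): 0.985951 × 0.967703 = 0.9541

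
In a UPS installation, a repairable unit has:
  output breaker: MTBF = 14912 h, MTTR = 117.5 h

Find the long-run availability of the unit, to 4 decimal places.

0.9922

A(output breaker) = MTBF/(MTBF+MTTR) = 14912/(14912+117.5) = 0.9922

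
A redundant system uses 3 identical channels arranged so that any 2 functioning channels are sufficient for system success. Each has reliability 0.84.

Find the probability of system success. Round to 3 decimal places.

R = Σ_{i=2}^{3} C(3,i) p^i (1−p)^{3−i} with p = 0.84
C(3,2)·0.84^2·0.16^1 = 0.33869
C(3,3)·0.84^3·0.16^0 = 0.59270
Sum = 0.931

0.931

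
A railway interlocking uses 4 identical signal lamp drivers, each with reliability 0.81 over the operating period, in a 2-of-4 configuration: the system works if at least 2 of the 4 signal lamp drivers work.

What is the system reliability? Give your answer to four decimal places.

0.9765

R = Σ_{i=2}^{4} C(4,i) p^i (1−p)^{4−i} with p = 0.81
C(4,2)·0.81^2·0.19^2 = 0.142111
C(4,3)·0.81^3·0.19^1 = 0.403895
C(4,4)·0.81^4·0.19^0 = 0.430467
Sum = 0.9765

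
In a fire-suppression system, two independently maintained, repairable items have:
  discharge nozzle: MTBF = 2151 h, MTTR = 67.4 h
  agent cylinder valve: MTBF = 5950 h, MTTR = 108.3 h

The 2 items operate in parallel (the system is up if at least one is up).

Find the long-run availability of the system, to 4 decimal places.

0.9995

A(discharge nozzle) = MTBF/(MTBF+MTTR) = 2151/(2151+67.4) = 0.969618
A(agent cylinder valve) = MTBF/(MTBF+MTTR) = 5950/(5950+108.3) = 0.982124
Parallel availability: 1 − (1 − 0.969618)(1 − 0.982124) = 0.9995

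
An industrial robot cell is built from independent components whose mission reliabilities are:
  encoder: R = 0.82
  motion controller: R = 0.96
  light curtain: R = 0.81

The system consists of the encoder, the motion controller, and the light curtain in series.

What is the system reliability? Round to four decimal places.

0.6376

Series (encoder, motion controller, and light curtain): 0.820000 × 0.960000 × 0.810000 = 0.6376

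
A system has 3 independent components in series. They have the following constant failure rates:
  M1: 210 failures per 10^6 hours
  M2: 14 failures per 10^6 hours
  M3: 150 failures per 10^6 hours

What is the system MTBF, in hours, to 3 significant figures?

2670

Series of exponential components: λ_sys = Σ λ_i
λ_sys = 0.00021 + 0.000014 + 0.00015 = 3.7400e-04 /h
MTBF = 1 / λ_sys = 2670 h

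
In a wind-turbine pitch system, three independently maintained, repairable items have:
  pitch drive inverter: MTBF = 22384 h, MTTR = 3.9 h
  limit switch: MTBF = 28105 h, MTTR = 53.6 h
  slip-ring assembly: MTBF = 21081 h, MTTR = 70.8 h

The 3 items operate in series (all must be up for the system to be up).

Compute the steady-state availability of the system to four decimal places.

0.9946

A(pitch drive inverter) = MTBF/(MTBF+MTTR) = 22384/(22384+3.9) = 0.999826
A(limit switch) = MTBF/(MTBF+MTTR) = 28105/(28105+53.6) = 0.998096
A(slip-ring assembly) = MTBF/(MTBF+MTTR) = 21081/(21081+70.8) = 0.996653
Series availability: 0.999826 × 0.998096 × 0.996653 = 0.9946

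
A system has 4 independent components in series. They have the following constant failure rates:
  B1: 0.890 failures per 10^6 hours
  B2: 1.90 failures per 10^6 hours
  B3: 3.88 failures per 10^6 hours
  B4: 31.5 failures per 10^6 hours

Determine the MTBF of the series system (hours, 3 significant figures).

Series of exponential components: λ_sys = Σ λ_i
λ_sys = 0.000000890 + 0.00000190 + 0.00000388 + 0.0000315 = 3.8170e-05 /h
MTBF = 1 / λ_sys = 26200 h

26200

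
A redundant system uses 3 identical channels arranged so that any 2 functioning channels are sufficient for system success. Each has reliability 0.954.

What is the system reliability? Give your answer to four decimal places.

R = Σ_{i=2}^{3} C(3,i) p^i (1−p)^{3−i} with p = 0.954
C(3,2)·0.954^2·0.046^1 = 0.125596
C(3,3)·0.954^3·0.046^0 = 0.868251
Sum = 0.9938

0.9938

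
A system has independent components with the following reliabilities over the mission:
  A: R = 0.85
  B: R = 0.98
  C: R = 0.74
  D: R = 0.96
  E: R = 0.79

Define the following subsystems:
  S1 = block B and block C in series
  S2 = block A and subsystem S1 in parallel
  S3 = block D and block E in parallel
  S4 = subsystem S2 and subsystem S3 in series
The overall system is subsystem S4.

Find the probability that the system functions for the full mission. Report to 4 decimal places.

Series (B and C): 0.980000 × 0.740000 = 0.725200
Parallel (A and [0.725200]): 1 − (1 − 0.850000)(1 − 0.725200) = 0.958780
Parallel (D and E): 1 − (1 − 0.960000)(1 − 0.790000) = 0.991600
Series ([0.958780] and [0.991600]): 0.958780 × 0.991600 = 0.9507

0.9507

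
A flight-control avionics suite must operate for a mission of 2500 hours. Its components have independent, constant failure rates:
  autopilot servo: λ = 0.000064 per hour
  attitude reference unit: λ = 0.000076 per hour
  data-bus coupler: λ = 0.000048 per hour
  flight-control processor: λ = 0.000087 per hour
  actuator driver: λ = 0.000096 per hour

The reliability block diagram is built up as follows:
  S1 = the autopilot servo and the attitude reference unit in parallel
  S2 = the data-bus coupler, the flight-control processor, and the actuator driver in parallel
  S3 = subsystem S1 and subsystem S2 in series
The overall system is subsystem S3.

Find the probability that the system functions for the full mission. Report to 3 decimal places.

0.970

R(autopilot servo) = exp(−0.000064 × 2500) = 0.85214
R(attitude reference unit) = exp(−0.000076 × 2500) = 0.82696
R(data-bus coupler) = exp(−0.000048 × 2500) = 0.88692
R(flight-control processor) = exp(−0.000087 × 2500) = 0.80453
R(actuator driver) = exp(−0.000096 × 2500) = 0.78663
Parallel (autopilot servo and attitude reference unit): 1 − (1 − 0.85214)(1 − 0.82696) = 0.97441
Parallel (data-bus coupler, flight-control processor, and actuator driver): 1 − (1 − 0.88692)(1 − 0.80453)(1 − 0.78663) = 0.99528
Series ([0.97441] and [0.99528]): 0.97441 × 0.99528 = 0.970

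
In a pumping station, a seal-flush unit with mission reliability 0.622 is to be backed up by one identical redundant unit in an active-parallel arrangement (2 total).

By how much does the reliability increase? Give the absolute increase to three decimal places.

R_before = 0.622
R_after = 1 − (1 − 0.622)^2 = 0.857
ΔR = 0.857 − 0.622 = 0.235

0.235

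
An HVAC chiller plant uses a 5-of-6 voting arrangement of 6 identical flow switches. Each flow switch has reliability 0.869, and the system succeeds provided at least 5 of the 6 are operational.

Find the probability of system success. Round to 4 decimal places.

R = Σ_{i=5}^{6} C(6,i) p^i (1−p)^{6−i} with p = 0.869
C(6,5)·0.869^5·0.131^1 = 0.389513
C(6,6)·0.869^6·0.131^0 = 0.430644
Sum = 0.8202

0.8202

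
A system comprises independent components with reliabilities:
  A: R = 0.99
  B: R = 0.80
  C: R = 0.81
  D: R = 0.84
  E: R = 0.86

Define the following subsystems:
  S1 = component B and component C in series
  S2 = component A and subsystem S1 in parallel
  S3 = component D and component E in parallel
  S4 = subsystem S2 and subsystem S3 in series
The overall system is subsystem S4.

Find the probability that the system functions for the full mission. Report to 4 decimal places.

Series (B and C): 0.800000 × 0.810000 = 0.648000
Parallel (A and [0.648000]): 1 − (1 − 0.990000)(1 − 0.648000) = 0.996480
Parallel (D and E): 1 − (1 − 0.840000)(1 − 0.860000) = 0.977600
Series ([0.996480] and [0.977600]): 0.996480 × 0.977600 = 0.9742

0.9742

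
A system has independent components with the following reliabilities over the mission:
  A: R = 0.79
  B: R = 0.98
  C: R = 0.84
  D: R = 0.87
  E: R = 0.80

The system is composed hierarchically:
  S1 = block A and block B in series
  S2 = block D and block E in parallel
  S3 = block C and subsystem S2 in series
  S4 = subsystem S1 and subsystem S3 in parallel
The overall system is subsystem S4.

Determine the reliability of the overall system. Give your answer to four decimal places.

Series (A and B): 0.790000 × 0.980000 = 0.774200
Parallel (D and E): 1 − (1 − 0.870000)(1 − 0.800000) = 0.974000
Series (C and [0.974000]): 0.840000 × 0.974000 = 0.818160
Parallel ([0.774200] and [0.818160]): 1 − (1 − 0.774200)(1 − 0.818160) = 0.9589

0.9589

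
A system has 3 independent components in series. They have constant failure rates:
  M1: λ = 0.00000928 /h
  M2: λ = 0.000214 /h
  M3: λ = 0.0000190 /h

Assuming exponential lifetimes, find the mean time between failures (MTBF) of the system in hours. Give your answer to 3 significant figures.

Series of exponential components: λ_sys = Σ λ_i
λ_sys = 0.00000928 + 0.000214 + 0.0000190 = 2.4228e-04 /h
MTBF = 1 / λ_sys = 4130 h

4130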